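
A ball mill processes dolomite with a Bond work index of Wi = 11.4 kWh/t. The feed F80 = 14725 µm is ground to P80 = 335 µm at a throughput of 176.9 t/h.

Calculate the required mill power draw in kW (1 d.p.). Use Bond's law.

W_Bond = 10·Wi·(1/√P₈₀ − 1/√F₈₀)
W = 10·11.4·(1/√335 − 1/√14725) = 10·11.4·(0.046395) = 5.2890 kWh/t
P = W·T = 5.2890·176.9 = 935.6 kW

P = 935.6 kW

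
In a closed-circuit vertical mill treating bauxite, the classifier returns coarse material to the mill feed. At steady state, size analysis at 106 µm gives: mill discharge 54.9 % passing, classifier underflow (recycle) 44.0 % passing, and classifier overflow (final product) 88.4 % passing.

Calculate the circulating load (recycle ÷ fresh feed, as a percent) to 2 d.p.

CL = 307.34 %

Mass balance on the −106 µm fraction:
r = (o − d)/(d − u)
r = (88.4 − 54.9)/(54.9 − 44.0) = 33.5/10.9 = 3.0734
CL = 100·r = 307.34 %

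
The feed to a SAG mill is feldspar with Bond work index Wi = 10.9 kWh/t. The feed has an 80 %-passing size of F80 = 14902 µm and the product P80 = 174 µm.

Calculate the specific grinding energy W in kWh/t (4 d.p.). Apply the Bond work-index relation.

W = 10·Wi·[P80^(−½) − F80^(−½)]
1/√174 = 0.075810;  1/√14902 = 0.008192
W = 10·10.9·(0.075810 − 0.008192) = 7.3704 kWh/t

W = 7.3704 kWh/t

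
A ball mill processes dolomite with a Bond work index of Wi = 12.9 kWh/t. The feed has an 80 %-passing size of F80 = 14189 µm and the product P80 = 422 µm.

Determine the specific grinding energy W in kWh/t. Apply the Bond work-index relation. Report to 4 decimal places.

W = 10·Wi·[P80^(−½) − F80^(−½)]
1/√422 = 0.048679;  1/√14189 = 0.008395
W = 10·12.9·(0.048679 − 0.008395) = 5.1967 kWh/t

W = 5.1967 kWh/t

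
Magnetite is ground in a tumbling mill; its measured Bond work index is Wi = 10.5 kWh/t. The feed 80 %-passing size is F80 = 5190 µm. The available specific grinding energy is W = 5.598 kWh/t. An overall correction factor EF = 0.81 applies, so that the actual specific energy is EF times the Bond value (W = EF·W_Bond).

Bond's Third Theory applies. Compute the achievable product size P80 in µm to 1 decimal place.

W = 10·Wi·(P80^(-½) − F80^(-½))
W_Bond = W / EF = 5.598 / 0.81 = 6.9111 kWh/t
P80^-0.5 = F80^-0.5 + W_Bond/(10 Wi)
  = 6.9111/(10·10.5) + 1/√5190 = 0.065820 + 0.013881 = 0.079701
P80 = (1/0.079701)² = 12.5469² = 157.42 µm

P80 = 157.4 µm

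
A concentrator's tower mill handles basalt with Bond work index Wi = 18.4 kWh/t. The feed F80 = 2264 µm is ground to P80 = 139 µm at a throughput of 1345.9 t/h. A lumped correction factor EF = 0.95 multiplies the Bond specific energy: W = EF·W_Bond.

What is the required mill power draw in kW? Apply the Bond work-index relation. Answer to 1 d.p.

P = 15010.3 kW

Bond: W = 10·Wi·(1/√P80 − 1/√F80)
W = 10·18.4·(1/√139 − 1/√2264) = 10·18.4·(0.063802) = 11.7396 kWh/t
Corrected W = EF·W_Bond = 0.95·11.7396 = 11.1526 kWh/t
P = W·T = 11.1526·1345.9 = 15010.3 kW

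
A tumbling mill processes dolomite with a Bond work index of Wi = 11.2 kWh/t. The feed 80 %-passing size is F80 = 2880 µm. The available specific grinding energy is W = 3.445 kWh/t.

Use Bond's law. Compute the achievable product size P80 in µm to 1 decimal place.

W = 10 Wi / √P80 − 10 Wi / √F80
P80^(−½) = W/(10 Wi) + F80^(−½)
  = 3.4450/(10·11.2) + 1/√2880 = 0.030759 + 0.018634 = 0.049393
P80 = (1/0.049393)² = 20.2459² = 409.89 µm

P80 = 409.9 µm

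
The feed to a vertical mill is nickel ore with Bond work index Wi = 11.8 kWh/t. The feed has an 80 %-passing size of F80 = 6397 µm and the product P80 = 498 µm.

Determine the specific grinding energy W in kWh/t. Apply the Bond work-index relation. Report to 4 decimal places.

W_Bond = 10·Wi·(1/√P₈₀ − 1/√F₈₀)
1/√498 = 0.044811;  1/√6397 = 0.012503
W = 10·11.8·(0.044811 − 0.012503) = 3.8124 kWh/t

W = 3.8124 kWh/t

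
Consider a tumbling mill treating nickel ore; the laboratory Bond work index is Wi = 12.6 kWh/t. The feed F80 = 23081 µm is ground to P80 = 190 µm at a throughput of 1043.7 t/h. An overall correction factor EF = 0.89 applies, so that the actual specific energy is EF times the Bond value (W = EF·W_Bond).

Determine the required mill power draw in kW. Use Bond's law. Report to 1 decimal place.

W = 10 Wi (1/√P80 − 1/√F80)  [Bond]
W = 10·12.6·(1/√190 − 1/√23081) = 10·12.6·(0.065965) = 8.3116 kWh/t
Apply correction: 8.3116 × 0.89 = 7.3974 kWh/t
Mill draw = 7.3974 × 1043.7 = 7720.6 kW

P = 7720.6 kW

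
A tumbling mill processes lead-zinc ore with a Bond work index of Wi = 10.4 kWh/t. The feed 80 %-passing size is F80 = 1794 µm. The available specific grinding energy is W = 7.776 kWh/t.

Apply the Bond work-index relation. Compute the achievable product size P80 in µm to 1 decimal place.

P80 = 103.3 µm

W = 10·Wi·[P80^(−½) − F80^(−½)]
1/√P80 = 1/√F80 + W/(10·Wi)
  = 7.7760/(10·10.4) + 1/√1794 = 0.074769 + 0.023610 = 0.098379
P80 = (1/0.098379)² = 10.1648² = 103.32 µm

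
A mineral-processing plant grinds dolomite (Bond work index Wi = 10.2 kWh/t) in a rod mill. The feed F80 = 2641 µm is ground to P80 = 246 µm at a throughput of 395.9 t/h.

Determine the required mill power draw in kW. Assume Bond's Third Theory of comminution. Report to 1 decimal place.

P = 1788.9 kW

W = 10 Wi (P80^-0.5 − F80^-0.5)
W = 10·10.2·(1/√246 − 1/√2641) = 10·10.2·(0.044299) = 4.5185 kWh/t
Power = W × throughput = 4.5185 kWh/t × 395.9 t/h = 1788.9 kW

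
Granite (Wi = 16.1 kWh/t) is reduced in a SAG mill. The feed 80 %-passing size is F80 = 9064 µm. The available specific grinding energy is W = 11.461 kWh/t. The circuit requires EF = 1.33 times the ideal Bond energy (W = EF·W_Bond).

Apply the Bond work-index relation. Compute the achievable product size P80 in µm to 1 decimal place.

W = 10 Wi (1/√P80 − 1/√F80)  [Bond]
W_Bond = W / EF = 11.461 / 1.33 = 8.6173 kWh/t
⇒ 1/√P80 = W_Bond/(10·Wi) + 1/√F80
  = 8.6173/(10·16.1) + 1/√9064 = 0.053524 + 0.010504 = 0.064027
P80 = (1/0.064027)² = 15.6184² = 243.93 µm

P80 = 243.9 µm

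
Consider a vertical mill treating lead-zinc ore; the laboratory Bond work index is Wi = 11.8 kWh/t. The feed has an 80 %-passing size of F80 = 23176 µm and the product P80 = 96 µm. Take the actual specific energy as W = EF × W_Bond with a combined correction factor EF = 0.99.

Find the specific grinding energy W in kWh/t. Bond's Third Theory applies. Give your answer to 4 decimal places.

W_Bond = 10·Wi·(1/√P₈₀ − 1/√F₈₀)
1/√96 = 0.102062;  1/√23176 = 0.006569
W = 10·11.8·(0.102062 − 0.006569) = 11.2682 kWh/t
Apply correction: 11.2682 × 0.99 = 11.1555 kWh/t

W = 11.1555 kWh/t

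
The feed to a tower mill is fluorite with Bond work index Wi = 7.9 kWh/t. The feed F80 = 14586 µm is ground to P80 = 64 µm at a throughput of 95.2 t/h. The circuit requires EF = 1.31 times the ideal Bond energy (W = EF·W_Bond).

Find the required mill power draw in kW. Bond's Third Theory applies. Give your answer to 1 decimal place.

W = 10 Wi (1/√P80 − 1/√F80)  [Bond]
W = 10·7.9·(1/√64 − 1/√14586) = 10·7.9·(0.116720) = 9.2209 kWh/t
W_actual = 1.31 × 9.2209 = 12.0793 kWh/t
Mill draw = 12.0793 × 95.2 = 1150.0 kW

P = 1150.0 kW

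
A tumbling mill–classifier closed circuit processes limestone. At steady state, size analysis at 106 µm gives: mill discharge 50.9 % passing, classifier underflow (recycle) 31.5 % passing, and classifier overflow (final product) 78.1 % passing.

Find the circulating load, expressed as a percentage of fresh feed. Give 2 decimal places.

Two-product formula at 106 µm:
(1+r)d = ru + o → r = (o−d)/(d−u)
r = (78.1 − 50.9)/(50.9 − 31.5) = 27.2/19.4 = 1.4021
CL = 100·r = 140.21 %

CL = 140.21 %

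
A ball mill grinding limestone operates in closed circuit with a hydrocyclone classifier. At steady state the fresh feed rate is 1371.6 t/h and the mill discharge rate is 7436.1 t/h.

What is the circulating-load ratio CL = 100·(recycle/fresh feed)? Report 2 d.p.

Discharge = new feed + return, hence
R = M − F = 7436.1 − 1371.6 = 6064.5 t/h
CL = 100·R/F = 100·6064.5/1371.6 = 442.15 %

CL = 442.15 %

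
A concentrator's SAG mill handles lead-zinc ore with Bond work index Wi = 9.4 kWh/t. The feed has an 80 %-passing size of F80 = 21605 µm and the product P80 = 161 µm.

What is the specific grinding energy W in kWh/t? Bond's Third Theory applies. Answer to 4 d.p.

W = 10 Wi (P80^-0.5 − F80^-0.5)
1/√161 = 0.078811;  1/√21605 = 0.006803
W = 10·9.4·(0.078811 − 0.006803) = 6.7687 kWh/t

W = 6.7687 kWh/t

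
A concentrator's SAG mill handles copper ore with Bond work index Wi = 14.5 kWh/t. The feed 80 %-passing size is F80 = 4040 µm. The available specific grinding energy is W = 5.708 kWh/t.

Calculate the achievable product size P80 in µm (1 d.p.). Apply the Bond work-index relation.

P80 = 329.4 µm

W = 10 Wi (1/√P80 − 1/√F80)  [Bond]
⇒ 1/√P80 = W/(10·Wi) + 1/√F80
  = 5.7080/(10·14.5) + 1/√4040 = 0.039366 + 0.015733 = 0.055098
P80 = (1/0.055098)² = 18.1493² = 329.40 µm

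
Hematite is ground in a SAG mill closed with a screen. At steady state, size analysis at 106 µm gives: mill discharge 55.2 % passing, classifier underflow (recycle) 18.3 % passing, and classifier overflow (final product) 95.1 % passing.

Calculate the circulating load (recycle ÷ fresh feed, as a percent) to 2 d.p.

Mass balance on the −106 µm fraction:
Fd + Rd = Ru + Fo ⇒ R/F = (o−d)/(d−u)
r = (95.1 − 55.2)/(55.2 − 18.3) = 39.9/36.9 = 1.0813
CL = 100·r = 108.13 %

CL = 108.13 %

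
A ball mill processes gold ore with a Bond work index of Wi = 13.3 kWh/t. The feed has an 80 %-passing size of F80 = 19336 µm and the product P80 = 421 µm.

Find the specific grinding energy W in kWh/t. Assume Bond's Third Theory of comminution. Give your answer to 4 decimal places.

W = 10 Wi (1/√P80 − 1/√F80)  [Bond]
1/√421 = 0.048737;  1/√19336 = 0.007191
W = 10·13.3·(0.048737 − 0.007191) = 5.5256 kWh/t

W = 5.5256 kWh/t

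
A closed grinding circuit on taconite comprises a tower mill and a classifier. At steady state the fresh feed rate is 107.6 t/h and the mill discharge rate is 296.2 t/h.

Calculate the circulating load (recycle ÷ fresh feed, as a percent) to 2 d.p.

CL = 175.28 %

Steady state: M = F + R.
R = M − F = 296.2 − 107.6 = 188.6 t/h
CL = 100·R/F = 100·188.6/107.6 = 175.28 %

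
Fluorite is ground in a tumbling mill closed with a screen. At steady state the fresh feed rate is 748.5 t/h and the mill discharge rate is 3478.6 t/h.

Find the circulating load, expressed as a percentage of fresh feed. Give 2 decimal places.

Steady state: M = F + R.
R = M − F = 3478.6 − 748.5 = 2730.1 t/h
CL = 100·R/F = 100·2730.1/748.5 = 364.74 %

CL = 364.74 %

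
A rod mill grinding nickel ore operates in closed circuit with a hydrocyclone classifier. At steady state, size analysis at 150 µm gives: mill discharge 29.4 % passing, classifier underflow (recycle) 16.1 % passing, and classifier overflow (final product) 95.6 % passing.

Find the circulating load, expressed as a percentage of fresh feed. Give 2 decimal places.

Balance %-passing 150 µm (r = R/F):
Fd + Rd = Ru + Fo ⇒ R/F = (o−d)/(d−u)
r = (95.6 − 29.4)/(29.4 − 16.1) = 66.2/13.3 = 4.9774
CL = 100·r = 497.74 %

CL = 497.74 %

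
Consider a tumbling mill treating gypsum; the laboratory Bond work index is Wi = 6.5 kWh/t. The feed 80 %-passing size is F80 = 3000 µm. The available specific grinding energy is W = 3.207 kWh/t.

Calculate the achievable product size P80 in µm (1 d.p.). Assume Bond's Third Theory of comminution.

P80 = 218.9 µm

W = 10 Wi (1/√P80 − 1/√F80)  [Bond]
P80^-0.5 = F80^-0.5 + W/(10 Wi)
  = 3.2070/(10·6.5) + 1/√3000 = 0.049338 + 0.018257 = 0.067596
P80 = (1/0.067596)² = 14.7938² = 218.86 µm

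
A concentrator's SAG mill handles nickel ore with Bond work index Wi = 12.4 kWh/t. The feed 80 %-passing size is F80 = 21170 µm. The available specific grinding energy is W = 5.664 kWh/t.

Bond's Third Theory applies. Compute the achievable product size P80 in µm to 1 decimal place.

Bond: W = 10·Wi·(1/√P80 − 1/√F80)
⇒ 1/√P80 = W/(10·Wi) + 1/√F80
  = 5.6640/(10·12.4) + 1/√21170 = 0.045677 + 0.006873 = 0.052550
P80 = (1/0.052550)² = 19.0294² = 362.12 µm

P80 = 362.1 µm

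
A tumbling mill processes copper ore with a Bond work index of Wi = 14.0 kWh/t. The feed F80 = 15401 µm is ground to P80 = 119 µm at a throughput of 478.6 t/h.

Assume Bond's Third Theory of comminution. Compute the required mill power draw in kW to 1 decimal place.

W = 10·Wi·[P80^(−½) − F80^(−½)]
W = 10·14.0·(1/√119 − 1/√15401) = 10·14.0·(0.083612) = 11.7057 kWh/t
P = W·T = 11.7057·478.6 = 5602.3 kW

P = 5602.3 kW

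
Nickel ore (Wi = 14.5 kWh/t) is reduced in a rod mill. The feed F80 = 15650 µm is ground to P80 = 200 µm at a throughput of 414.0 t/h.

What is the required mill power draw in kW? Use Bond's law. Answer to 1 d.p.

W = 10 Wi (P80^-0.5 − F80^-0.5)
W = 10·14.5·(1/√200 − 1/√15650) = 10·14.5·(0.062717) = 9.0940 kWh/t
Mill draw = 9.0940 × 414.0 = 3764.9 kW

P = 3764.9 kW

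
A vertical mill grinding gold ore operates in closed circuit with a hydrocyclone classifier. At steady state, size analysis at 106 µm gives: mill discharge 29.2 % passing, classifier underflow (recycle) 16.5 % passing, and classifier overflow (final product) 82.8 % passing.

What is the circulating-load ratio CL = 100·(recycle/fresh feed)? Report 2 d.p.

CL = 422.05 %

Classifier node, passing 106 µm:
d + r·d = r·u + o → r(d−u) = o−d
r = (82.8 − 29.2)/(29.2 − 16.5) = 53.6/12.7 = 4.2205
CL = 100·r = 422.05 %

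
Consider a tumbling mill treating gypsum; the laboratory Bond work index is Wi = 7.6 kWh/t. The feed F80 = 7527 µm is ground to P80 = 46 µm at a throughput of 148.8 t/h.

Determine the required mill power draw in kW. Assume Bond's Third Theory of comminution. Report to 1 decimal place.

W = 10 Wi / √P80 − 10 Wi / √F80
W = 10·7.6·(1/√46 − 1/√7527) = 10·7.6·(0.135916) = 10.3296 kWh/t
Mill draw = 10.3296 × 148.8 = 1537.0 kW

P = 1537.0 kW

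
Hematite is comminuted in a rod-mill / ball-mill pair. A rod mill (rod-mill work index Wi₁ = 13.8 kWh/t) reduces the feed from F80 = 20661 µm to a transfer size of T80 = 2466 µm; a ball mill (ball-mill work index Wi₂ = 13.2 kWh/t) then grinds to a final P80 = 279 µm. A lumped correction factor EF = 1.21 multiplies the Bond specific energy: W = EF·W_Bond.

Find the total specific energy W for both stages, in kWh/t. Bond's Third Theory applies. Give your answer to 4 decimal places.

W = 8.5467 kWh/t

W = 10·Wi·(P80^(-½) − F80^(-½))
Stage 1 (20661→2466 µm, Wi₁=13.8): W₁ = 10·13.8·(0.020137 − 0.006957) = 1.8189 kWh/t
Stage 2 (2466→279 µm, Wi₂=13.2): W₂ = 10·13.2·(0.059868 − 0.020137) = 5.2445 kWh/t
W = W₁ + W₂ = 1.8189 + 5.2445 = 7.0634 kWh/t
Apply correction: 7.0634 × 1.21 = 8.5467 kWh/t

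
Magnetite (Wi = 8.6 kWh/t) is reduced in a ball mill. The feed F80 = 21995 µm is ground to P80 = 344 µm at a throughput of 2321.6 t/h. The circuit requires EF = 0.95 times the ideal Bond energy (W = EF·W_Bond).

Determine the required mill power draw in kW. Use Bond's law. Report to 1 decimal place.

W = 10·Wi·(P80^(-½) − F80^(-½))
W = 10·8.6·(1/√344 − 1/√21995) = 10·8.6·(0.047174) = 4.0569 kWh/t
Apply correction: 4.0569 × 0.95 = 3.8541 kWh/t
Power = W × throughput = 3.8541 kWh/t × 2321.6 t/h = 8947.6 kW

P = 8947.6 kW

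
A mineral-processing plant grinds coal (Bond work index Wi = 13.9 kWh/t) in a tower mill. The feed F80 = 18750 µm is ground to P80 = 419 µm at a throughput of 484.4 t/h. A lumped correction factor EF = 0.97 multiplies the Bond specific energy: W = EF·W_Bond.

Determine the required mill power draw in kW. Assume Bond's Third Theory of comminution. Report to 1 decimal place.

W_Bond = 10·Wi·(1/√P₈₀ − 1/√F₈₀)
W = 10·13.9·(1/√419 − 1/√18750) = 10·13.9·(0.041550) = 5.7755 kWh/t
With EF = 0.97: W = 5.7755·0.97 = 5.6022 kWh/t
Power = W × throughput = 5.6022 kWh/t × 484.4 t/h = 2713.7 kW

P = 2713.7 kW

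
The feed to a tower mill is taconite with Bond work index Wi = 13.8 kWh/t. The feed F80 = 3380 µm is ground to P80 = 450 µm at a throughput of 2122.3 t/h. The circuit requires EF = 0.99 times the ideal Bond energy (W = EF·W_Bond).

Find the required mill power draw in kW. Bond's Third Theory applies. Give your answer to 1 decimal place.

W = 10·Wi·(P80^(-½) − F80^(-½))
W = 10·13.8·(1/√450 − 1/√3380) = 10·13.8·(0.029940) = 4.1317 kWh/t
With EF = 0.99: W = 4.1317·0.99 = 4.0904 kWh/t
Power = W × throughput = 4.0904 kWh/t × 2122.3 t/h = 8681.0 kW

P = 8681.0 kW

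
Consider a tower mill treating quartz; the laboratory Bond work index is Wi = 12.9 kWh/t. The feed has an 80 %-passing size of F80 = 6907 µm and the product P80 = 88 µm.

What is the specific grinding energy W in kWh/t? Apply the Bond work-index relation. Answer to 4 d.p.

W = 10 Wi / √P80 − 10 Wi / √F80
1/√88 = 0.106600;  1/√6907 = 0.012032
W = 10·12.9·(0.106600 − 0.012032) = 12.1993 kWh/t

W = 12.1993 kWh/t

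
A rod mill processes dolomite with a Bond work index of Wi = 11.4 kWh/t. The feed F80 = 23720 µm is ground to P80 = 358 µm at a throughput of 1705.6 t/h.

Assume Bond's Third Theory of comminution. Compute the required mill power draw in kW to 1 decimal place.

P = 9013.9 kW

W = 10·Wi·[P80^(−½) − F80^(−½)]
W = 10·11.4·(1/√358 − 1/√23720) = 10·11.4·(0.046359) = 5.2849 kWh/t
Power = W × throughput = 5.2849 kWh/t × 1705.6 t/h = 9013.9 kW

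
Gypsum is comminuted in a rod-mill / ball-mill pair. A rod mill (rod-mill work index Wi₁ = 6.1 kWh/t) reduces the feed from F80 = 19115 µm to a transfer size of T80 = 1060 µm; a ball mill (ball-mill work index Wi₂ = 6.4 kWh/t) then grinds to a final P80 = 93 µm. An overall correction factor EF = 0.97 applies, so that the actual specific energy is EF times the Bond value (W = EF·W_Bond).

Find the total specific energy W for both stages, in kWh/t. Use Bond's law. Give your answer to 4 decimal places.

W = 10 Wi (P80^-0.5 − F80^-0.5)
Stage 1 (19115→1060 µm, Wi₁=6.1): W₁ = 10·6.1·(0.030715 − 0.007233) = 1.4324 kWh/t
Stage 2 (1060→93 µm, Wi₂=6.4): W₂ = 10·6.4·(0.103695 − 0.030715) = 4.6707 kWh/t
W = W₁ + W₂ = 1.4324 + 4.6707 = 6.1031 kWh/t
Corrected W = EF·W_Bond = 0.97·6.1031 = 5.9200 kWh/t

W = 5.9200 kWh/t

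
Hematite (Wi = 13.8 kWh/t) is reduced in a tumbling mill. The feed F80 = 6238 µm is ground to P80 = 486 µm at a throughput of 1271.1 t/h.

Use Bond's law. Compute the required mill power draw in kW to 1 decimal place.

P = 5735.9 kW

Bond:  W = 10 Wi (1/√P − 1/√F)
W = 10·13.8·(1/√486 − 1/√6238) = 10·13.8·(0.032700) = 4.5126 kWh/t
P = W·T = 4.5126·1271.1 = 5735.9 kW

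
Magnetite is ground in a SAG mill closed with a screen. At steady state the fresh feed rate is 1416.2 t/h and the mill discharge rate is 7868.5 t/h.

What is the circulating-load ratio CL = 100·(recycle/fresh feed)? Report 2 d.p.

CL = 455.61 %

Mill node: discharge = fresh + recycle.
R = M − F = 7868.5 − 1416.2 = 6452.3 t/h
CL = 100·R/F = 100·6452.3/1416.2 = 455.61 %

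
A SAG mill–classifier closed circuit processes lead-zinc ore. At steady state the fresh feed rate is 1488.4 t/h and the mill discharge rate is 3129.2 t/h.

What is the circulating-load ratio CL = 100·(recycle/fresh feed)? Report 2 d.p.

Steady state: M = F + R.
R = M − F = 3129.2 − 1488.4 = 1640.8 t/h
CL = 100·R/F = 100·1640.8/1488.4 = 110.24 %

CL = 110.24 %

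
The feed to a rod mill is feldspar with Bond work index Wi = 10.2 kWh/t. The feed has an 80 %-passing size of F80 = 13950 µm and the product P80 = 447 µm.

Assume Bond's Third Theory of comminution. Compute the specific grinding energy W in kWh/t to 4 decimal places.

W = 10·Wi·[P80^(−½) − F80^(−½)]
1/√447 = 0.047298;  1/√13950 = 0.008467
W = 10·10.2·(0.047298 − 0.008467) = 3.9608 kWh/t

W = 3.9608 kWh/t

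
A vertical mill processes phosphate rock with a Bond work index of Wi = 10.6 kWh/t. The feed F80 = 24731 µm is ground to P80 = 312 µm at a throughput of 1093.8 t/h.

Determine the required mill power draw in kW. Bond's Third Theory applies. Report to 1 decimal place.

W = 10·Wi·[P80^(−½) − F80^(−½)]
W = 10·10.6·(1/√312 − 1/√24731) = 10·10.6·(0.050255) = 5.3270 kWh/t
P = W·T = 5.3270·1093.8 = 5826.7 kW

P = 5826.7 kW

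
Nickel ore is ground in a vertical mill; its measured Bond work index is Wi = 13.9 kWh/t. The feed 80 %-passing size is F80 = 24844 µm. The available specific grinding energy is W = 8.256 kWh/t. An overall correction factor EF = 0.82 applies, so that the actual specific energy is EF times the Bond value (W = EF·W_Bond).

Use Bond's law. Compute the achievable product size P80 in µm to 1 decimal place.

W = 10·Wi·[P80^(−½) − F80^(−½)]
W_Bond = W / EF = 8.256 / 0.82 = 10.0683 kWh/t
⇒ 1/√P80 = W_Bond/(10·Wi) + 1/√F80
  = 10.0683/(10·13.9) + 1/√24844 = 0.072434 + 0.006344 = 0.078778
P80 = (1/0.078778)² = 12.6939² = 161.13 µm

P80 = 161.1 µm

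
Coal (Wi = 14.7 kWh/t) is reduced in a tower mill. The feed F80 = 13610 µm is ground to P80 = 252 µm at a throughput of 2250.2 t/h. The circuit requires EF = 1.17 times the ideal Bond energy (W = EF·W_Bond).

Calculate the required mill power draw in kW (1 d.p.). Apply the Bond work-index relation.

P = 21062.1 kW

Bond: W = 10·Wi·(1/√P80 − 1/√F80)
W = 10·14.7·(1/√252 − 1/√13610) = 10·14.7·(0.054422) = 8.0001 kWh/t
Apply correction: 8.0001 × 1.17 = 9.3601 kWh/t
P = W·T = 9.3601·2250.2 = 21062.1 kW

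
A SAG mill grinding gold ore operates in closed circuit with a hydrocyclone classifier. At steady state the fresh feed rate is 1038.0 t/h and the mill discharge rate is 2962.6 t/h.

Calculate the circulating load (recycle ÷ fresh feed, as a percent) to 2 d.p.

M = F + R at steady state, so:
R = M − F = 2962.6 − 1038.0 = 1924.6 t/h
CL = 100·R/F = 100·1924.6/1038.0 = 185.41 %

CL = 185.41 %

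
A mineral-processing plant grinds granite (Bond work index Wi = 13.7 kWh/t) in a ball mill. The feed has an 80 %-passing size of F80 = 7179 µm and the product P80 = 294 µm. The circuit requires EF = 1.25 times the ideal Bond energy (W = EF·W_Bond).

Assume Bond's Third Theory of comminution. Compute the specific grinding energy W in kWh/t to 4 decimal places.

W = 10·Wi·[P80^(−½) − F80^(−½)]
1/√294 = 0.058321;  1/√7179 = 0.011802
W = 10·13.7·(0.058321 − 0.011802) = 6.3731 kWh/t
Apply correction: 6.3731 × 1.25 = 7.9664 kWh/t

W = 7.9664 kWh/t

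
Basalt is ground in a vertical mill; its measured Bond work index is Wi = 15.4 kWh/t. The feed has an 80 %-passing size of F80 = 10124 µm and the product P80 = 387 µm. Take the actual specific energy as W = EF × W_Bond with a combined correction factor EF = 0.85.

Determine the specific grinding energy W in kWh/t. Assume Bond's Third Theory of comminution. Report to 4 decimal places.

W = 5.3531 kWh/t

Bond: W = 10·Wi·(1/√P80 − 1/√F80)
1/√387 = 0.050833;  1/√10124 = 0.009939
W = 10·15.4·(0.050833 − 0.009939) = 6.2977 kWh/t
Corrected W = EF·W_Bond = 0.85·6.2977 = 5.3531 kWh/t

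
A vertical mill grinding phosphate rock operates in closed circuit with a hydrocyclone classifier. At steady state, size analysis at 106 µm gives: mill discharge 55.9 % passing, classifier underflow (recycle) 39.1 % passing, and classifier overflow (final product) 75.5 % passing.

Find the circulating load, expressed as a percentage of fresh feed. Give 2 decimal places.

CL = 116.67 %

Two-product formula at 106 µm:
r = (o − d)/(d − u)
r = (75.5 − 55.9)/(55.9 − 39.1) = 19.6/16.8 = 1.1667
CL = 100·r = 116.67 %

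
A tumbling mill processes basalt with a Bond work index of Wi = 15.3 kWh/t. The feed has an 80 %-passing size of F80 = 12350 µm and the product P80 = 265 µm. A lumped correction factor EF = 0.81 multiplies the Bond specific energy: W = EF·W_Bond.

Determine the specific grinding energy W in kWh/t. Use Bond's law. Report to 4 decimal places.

W = 6.4978 kWh/t

W = 10 Wi (1/√P80 − 1/√F80)  [Bond]
1/√265 = 0.061430;  1/√12350 = 0.008998
W = 10·15.3·(0.061430 − 0.008998) = 8.0220 kWh/t
Corrected W = EF·W_Bond = 0.81·8.0220 = 6.4978 kWh/t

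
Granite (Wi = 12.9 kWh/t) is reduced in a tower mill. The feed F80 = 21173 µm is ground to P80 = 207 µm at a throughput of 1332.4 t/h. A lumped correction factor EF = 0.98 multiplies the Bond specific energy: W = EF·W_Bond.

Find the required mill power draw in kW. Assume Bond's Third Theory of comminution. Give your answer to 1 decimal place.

W = 10 Wi (P80^-0.5 − F80^-0.5)
W = 10·12.9·(1/√207 − 1/√21173) = 10·12.9·(0.062632) = 8.0796 kWh/t
With EF = 0.98: W = 8.0796·0.98 = 7.9180 kWh/t
Power = W × throughput = 7.9180 kWh/t × 1332.4 t/h = 10549.9 kW

P = 10549.9 kW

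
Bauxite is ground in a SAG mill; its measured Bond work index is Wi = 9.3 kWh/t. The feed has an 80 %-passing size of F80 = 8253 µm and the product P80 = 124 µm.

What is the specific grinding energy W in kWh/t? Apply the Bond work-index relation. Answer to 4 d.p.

W = 7.3279 kWh/t

W = 10 Wi (1/√P80 − 1/√F80)  [Bond]
1/√124 = 0.089803;  1/√8253 = 0.011008
W = 10·9.3·(0.089803 − 0.011008) = 7.3279 kWh/t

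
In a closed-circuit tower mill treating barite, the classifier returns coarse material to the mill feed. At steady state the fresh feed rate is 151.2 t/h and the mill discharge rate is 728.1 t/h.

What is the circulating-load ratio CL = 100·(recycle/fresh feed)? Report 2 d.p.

Steady state: M = F + R.
R = M − F = 728.1 − 151.2 = 576.9 t/h
CL = 100·R/F = 100·576.9/151.2 = 381.55 %

CL = 381.55 %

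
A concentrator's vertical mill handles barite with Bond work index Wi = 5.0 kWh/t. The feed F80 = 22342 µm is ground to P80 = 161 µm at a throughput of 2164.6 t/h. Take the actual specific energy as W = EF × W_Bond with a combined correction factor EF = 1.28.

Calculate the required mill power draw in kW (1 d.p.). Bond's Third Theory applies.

P = 9991.2 kW

W = 10 Wi (1/√P80 − 1/√F80)  [Bond]
W = 10·5.0·(1/√161 − 1/√22342) = 10·5.0·(0.072121) = 3.6060 kWh/t
W_actual = 1.28 × 3.6060 = 4.6157 kWh/t
P_mill = W·ṁ = 4.6157·2164.6 = 9991.2 kW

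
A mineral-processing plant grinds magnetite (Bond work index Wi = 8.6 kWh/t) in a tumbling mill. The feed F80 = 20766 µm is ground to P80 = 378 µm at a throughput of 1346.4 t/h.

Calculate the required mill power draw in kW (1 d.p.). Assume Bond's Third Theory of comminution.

P = 5152.1 kW

W = 10 Wi (P80^-0.5 − F80^-0.5)
W = 10·8.6·(1/√378 − 1/√20766) = 10·8.6·(0.044495) = 3.8266 kWh/t
P = W·T = 3.8266·1346.4 = 5152.1 kW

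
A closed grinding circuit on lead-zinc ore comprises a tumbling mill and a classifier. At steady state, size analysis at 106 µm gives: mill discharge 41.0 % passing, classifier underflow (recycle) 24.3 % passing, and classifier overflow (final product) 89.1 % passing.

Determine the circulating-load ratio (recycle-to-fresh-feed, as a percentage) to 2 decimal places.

CL = 288.02 %

Two-product formula at 106 µm:
r = (o − d)/(d − u)
r = (89.1 − 41.0)/(41.0 − 24.3) = 48.1/16.7 = 2.8802
CL = 100·r = 288.02 %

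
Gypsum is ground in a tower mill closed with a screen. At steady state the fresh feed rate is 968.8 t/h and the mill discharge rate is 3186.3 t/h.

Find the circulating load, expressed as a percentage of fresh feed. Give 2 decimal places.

M = F + R at steady state, so:
R = M − F = 3186.3 − 968.8 = 2217.5 t/h
CL = 100·R/F = 100·2217.5/968.8 = 228.89 %

CL = 228.89 %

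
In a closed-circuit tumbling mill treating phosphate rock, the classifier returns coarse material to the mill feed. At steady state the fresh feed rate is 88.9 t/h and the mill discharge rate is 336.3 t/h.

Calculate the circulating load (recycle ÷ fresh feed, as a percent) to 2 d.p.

Discharge = new feed + return, hence
R = M − F = 336.3 − 88.9 = 247.4 t/h
CL = 100·R/F = 100·247.4/88.9 = 278.29 %

CL = 278.29 %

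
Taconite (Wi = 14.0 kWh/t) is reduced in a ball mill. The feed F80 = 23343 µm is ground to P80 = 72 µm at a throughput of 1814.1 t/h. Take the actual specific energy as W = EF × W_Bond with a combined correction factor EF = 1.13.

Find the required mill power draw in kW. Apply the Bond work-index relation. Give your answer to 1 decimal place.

P = 31943.8 kW

W_Bond = 10·Wi·(1/√P₈₀ − 1/√F₈₀)
W = 10·14.0·(1/√72 − 1/√23343) = 10·14.0·(0.111306) = 15.5828 kWh/t
W_actual = 1.13 × 15.5828 = 17.6086 kWh/t
Mill draw = 17.6086 × 1814.1 = 31943.8 kW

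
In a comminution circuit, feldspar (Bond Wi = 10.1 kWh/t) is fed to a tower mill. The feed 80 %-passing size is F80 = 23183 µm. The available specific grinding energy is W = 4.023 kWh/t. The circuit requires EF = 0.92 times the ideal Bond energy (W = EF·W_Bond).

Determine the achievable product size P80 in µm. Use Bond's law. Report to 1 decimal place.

P80 = 402.2 µm

W = 10 Wi / √P80 − 10 Wi / √F80
W_Bond = W / EF = 4.023 / 0.92 = 4.3728 kWh/t
1/√P80 = 1/√F80 + W_Bond/(10·Wi)
  = 4.3728/(10·10.1) + 1/√23183 = 0.043295 + 0.006568 = 0.049863
P80 = (1/0.049863)² = 20.0549² = 402.20 µm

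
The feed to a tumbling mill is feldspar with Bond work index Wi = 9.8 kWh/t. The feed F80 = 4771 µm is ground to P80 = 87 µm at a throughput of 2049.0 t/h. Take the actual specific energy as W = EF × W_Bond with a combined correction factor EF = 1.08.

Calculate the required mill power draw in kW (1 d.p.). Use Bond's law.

Bond:  W = 10 Wi (1/√P − 1/√F)
W = 10·9.8·(1/√87 − 1/√4771) = 10·9.8·(0.092734) = 9.0879 kWh/t
W_actual = 1.08 × 9.0879 = 9.8149 kWh/t
Power = W × throughput = 9.8149 kWh/t × 2049.0 t/h = 20110.8 kW

P = 20110.8 kW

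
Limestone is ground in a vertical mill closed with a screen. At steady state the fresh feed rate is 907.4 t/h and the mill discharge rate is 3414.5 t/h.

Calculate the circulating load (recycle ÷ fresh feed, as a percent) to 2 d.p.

Mill node: discharge = fresh + recycle.
R = M − F = 3414.5 − 907.4 = 2507.1 t/h
CL = 100·R/F = 100·2507.1/907.4 = 276.29 %

CL = 276.29 %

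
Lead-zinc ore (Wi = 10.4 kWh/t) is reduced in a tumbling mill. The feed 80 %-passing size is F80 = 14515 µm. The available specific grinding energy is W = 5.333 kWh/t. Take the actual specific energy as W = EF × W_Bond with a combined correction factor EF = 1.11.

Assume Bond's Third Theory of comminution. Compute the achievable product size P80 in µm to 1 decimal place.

W = 10·Wi·(P80^(-½) − F80^(-½))
W_Bond = W / EF = 5.333 / 1.11 = 4.8045 kWh/t
P80^(−½) = W_Bond/(10 Wi) + F80^(−½)
  = 4.8045/(10·10.4) + 1/√14515 = 0.046197 + 0.008300 = 0.054497
P80 = (1/0.054497)² = 18.3495² = 336.70 µm

P80 = 336.7 µm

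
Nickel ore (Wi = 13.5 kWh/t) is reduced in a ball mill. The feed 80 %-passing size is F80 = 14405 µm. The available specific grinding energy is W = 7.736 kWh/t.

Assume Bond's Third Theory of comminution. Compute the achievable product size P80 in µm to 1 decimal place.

W_Bond = 10·Wi·(1/√P₈₀ − 1/√F₈₀)
⇒ 1/√P80 = W/(10·Wi) + 1/√F80
  = 7.7360/(10·13.5) + 1/√14405 = 0.057304 + 0.008332 = 0.065636
P80 = (1/0.065636)² = 15.2356² = 232.12 µm

P80 = 232.1 µm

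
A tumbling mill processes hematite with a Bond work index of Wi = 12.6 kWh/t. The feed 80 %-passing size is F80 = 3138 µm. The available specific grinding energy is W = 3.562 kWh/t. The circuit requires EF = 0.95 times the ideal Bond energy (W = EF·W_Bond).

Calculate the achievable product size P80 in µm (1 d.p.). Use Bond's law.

P80 = 441.2 µm

W = 10·Wi·(P80^(-½) − F80^(-½))
W_Bond = W / EF = 3.562 / 0.95 = 3.7495 kWh/t
⇒ 1/√P80 = W_Bond/(10 Wi) + 1/√F80
  = 3.7495/(10·12.6) + 1/√3138 = 0.029758 + 0.017851 = 0.047609
P80 = (1/0.047609)² = 21.0044² = 441.18 µm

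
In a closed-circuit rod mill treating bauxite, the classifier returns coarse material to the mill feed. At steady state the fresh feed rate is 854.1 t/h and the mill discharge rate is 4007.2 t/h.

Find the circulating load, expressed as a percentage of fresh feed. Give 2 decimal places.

Discharge = new feed + return, hence
R = M − F = 4007.2 − 854.1 = 3153.1 t/h
CL = 100·R/F = 100·3153.1/854.1 = 369.17 %

CL = 369.17 %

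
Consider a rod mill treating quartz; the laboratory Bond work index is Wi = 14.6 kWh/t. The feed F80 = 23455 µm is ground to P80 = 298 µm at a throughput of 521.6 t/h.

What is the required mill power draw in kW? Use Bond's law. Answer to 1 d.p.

P = 3914.2 kW

W_Bond = 10·Wi·(1/√P₈₀ − 1/√F₈₀)
W = 10·14.6·(1/√298 − 1/√23455) = 10·14.6·(0.051399) = 7.5042 kWh/t
P_mill = W·ṁ = 7.5042·521.6 = 3914.2 kW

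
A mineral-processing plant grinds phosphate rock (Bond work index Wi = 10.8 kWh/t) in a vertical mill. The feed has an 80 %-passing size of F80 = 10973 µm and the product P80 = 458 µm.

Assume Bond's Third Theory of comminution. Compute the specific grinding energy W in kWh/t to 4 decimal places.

W = 10 Wi / √P80 − 10 Wi / √F80
1/√458 = 0.046727;  1/√10973 = 0.009546
W = 10·10.8·(0.046727 − 0.009546) = 4.0155 kWh/t

W = 4.0155 kWh/t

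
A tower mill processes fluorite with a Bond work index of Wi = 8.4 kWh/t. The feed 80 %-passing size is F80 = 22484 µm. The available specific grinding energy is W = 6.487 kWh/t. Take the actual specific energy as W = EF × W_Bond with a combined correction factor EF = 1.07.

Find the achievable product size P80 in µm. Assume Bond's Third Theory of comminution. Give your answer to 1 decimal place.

P80 = 160.9 µm

W = 10 Wi / √P80 − 10 Wi / √F80
W_Bond = W / EF = 6.487 / 1.07 = 6.0626 kWh/t
⇒ 1/√P80 = W_Bond/(10 Wi) + 1/√F80
  = 6.0626/(10·8.4) + 1/√22484 = 0.072174 + 0.006669 = 0.078843
P80 = (1/0.078843)² = 12.6834² = 160.87 µm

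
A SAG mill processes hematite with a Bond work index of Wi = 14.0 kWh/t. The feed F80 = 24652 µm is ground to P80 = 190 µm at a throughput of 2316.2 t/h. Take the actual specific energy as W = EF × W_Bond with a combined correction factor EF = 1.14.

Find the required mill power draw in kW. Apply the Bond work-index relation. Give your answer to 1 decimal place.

W = 10 Wi (1/√P80 − 1/√F80)  [Bond]
W = 10·14.0·(1/√190 − 1/√24652) = 10·14.0·(0.066179) = 9.2650 kWh/t
Apply correction: 9.2650 × 1.14 = 10.5621 kWh/t
Mill draw = 10.5621 × 2316.2 = 24463.9 kW

P = 24463.9 kW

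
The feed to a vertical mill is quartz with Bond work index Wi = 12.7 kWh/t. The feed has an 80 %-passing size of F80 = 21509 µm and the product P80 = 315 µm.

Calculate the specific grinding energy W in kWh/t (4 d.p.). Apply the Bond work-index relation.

W = 6.2897 kWh/t

W = 10·Wi·[P80^(−½) − F80^(−½)]
1/√315 = 0.056344;  1/√21509 = 0.006819
W = 10·12.7·(0.056344 − 0.006819) = 6.2897 kWh/t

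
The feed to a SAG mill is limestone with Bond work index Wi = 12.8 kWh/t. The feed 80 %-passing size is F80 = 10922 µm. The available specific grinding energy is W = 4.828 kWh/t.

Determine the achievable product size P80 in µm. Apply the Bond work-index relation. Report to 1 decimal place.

P80 = 447.2 µm

Bond: W = 10·Wi·(1/√P80 − 1/√F80)
1/√P80 = 1/√F80 + W/(10·Wi)
  = 4.8280/(10·12.8) + 1/√10922 = 0.037719 + 0.009569 = 0.047287
P80 = (1/0.047287)² = 21.1473² = 447.21 µm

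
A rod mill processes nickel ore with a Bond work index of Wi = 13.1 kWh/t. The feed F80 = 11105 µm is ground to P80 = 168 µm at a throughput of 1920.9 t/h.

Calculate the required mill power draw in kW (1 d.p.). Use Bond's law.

W = 10·Wi·[P80^(−½) − F80^(−½)]
W = 10·13.1·(1/√168 − 1/√11105) = 10·13.1·(0.067662) = 8.8638 kWh/t
P_mill = W·ṁ = 8.8638·1920.9 = 17026.4 kW

P = 17026.4 kW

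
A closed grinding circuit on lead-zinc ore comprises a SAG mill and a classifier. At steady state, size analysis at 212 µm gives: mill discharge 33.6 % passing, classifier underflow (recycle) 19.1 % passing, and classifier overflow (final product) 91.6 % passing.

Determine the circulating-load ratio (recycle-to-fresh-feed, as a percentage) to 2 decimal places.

Mass balance on the −212 µm fraction:
d + r·d = r·u + o → r(d−u) = o−d
r = (91.6 − 33.6)/(33.6 − 19.1) = 58.0/14.5 = 4.0000
CL = 100·r = 400.00 %

CL = 400.00 %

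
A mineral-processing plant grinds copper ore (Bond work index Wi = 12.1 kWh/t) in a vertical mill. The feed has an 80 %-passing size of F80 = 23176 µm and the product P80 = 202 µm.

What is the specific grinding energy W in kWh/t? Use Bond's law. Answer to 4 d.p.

W = 10 Wi (1/√P80 − 1/√F80)  [Bond]
1/√202 = 0.070360;  1/√23176 = 0.006569
W = 10·12.1·(0.070360 − 0.006569) = 7.7187 kWh/t

W = 7.7187 kWh/t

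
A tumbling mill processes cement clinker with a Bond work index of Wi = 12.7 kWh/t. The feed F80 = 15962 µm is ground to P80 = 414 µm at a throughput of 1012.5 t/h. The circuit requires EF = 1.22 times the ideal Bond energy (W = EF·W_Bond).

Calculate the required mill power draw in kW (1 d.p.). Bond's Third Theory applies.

P = 6468.4 kW

W = 10 Wi (P80^-0.5 − F80^-0.5)
W = 10·12.7·(1/√414 − 1/√15962) = 10·12.7·(0.041232) = 5.2365 kWh/t
Corrected W = EF·W_Bond = 1.22·5.2365 = 6.3885 kWh/t
Mill draw = 6.3885 × 1012.5 = 6468.4 kW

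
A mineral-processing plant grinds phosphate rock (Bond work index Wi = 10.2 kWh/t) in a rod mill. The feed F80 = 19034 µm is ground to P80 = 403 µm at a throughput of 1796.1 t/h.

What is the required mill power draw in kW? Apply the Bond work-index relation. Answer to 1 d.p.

P = 7798.1 kW

Bond:  W = 10 Wi (1/√P − 1/√F)
W = 10·10.2·(1/√403 − 1/√19034) = 10·10.2·(0.042565) = 4.3417 kWh/t
P_mill = W·ṁ = 4.3417·1796.1 = 7798.1 kW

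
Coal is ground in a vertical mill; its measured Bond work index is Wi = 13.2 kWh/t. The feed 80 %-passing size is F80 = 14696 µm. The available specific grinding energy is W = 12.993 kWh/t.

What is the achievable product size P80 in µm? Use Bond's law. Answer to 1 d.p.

P80 = 87.9 µm

W = 10 Wi / √P80 − 10 Wi / √F80
⇒ 1/√P80 = W/(10 Wi) + 1/√F80
  = 12.9930/(10·13.2) + 1/√14696 = 0.098432 + 0.008249 = 0.106681
P80 = (1/0.106681)² = 9.3738² = 87.87 µm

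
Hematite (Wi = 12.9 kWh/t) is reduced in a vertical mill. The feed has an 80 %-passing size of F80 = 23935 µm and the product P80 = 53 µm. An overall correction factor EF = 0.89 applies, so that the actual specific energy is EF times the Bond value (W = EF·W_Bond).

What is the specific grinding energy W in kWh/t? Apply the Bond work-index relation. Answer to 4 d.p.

Bond: W = 10·Wi·(1/√P80 − 1/√F80)
1/√53 = 0.137361;  1/√23935 = 0.006464
W = 10·12.9·(0.137361 − 0.006464) = 16.8857 kWh/t
With EF = 0.89: W = 16.8857·0.89 = 15.0283 kWh/t

W = 15.0283 kWh/t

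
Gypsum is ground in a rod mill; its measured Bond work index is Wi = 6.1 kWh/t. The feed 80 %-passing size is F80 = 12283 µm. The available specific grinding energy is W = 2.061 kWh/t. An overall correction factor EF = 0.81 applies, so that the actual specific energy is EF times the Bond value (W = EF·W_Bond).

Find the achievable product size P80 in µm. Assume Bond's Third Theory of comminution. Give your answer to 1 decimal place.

P80 = 388.5 µm

W = 10 Wi (1/√P80 − 1/√F80)  [Bond]
W_Bond = W / EF = 2.061 / 0.81 = 2.5444 kWh/t
P80^-0.5 = F80^-0.5 + W_Bond/(10 Wi)
  = 2.5444/(10·6.1) + 1/√12283 = 0.041712 + 0.009023 = 0.050735
P80 = (1/0.050735)² = 19.7102² = 388.49 µm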